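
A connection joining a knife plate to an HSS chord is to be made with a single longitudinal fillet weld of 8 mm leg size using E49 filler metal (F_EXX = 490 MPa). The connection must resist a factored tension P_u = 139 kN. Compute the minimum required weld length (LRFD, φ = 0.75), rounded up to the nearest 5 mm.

L = 115 mm

Throat t_e = 0.707 × 8 = 5.656 mm.
φr_n = 0.75 × 0.6 × 490 × 5.656 × 10⁻³ = 1.247 kN/mm.
L_req = P_u / φr_n = 139 / 1.247 = 111.5 mm total.
Round up → use L = 115 mm.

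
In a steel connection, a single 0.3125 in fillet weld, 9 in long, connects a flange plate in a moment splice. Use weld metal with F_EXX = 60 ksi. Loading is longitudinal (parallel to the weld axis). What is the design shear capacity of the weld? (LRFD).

Effective throat t_e = 0.707 × 0.3125 = 0.2209 in.
Total length L = 9 in; A_we = 0.2209 × 9 = 1.988 in².
F_nw = 0.6 F_EXX = 0.6 × 60 = 36 ksi.
φR_n = 0.75 × 36 × 1.988 = 53.69 kip.

φR_n ≈ 53.7 kip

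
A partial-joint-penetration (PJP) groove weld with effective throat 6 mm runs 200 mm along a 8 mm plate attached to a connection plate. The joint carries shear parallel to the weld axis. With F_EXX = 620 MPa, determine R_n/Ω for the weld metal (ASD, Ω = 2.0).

R_n/Ω ≈ 223 kN

Effective throat (given) t_e = 6 mm.
A_we = 6 × 200 = 1200 mm².
F_nw = 0.6 F_EXX = 372 MPa.
R_n/Ω = (372 × 1200) / 2.0 × 10⁻³ = 223.2 kN.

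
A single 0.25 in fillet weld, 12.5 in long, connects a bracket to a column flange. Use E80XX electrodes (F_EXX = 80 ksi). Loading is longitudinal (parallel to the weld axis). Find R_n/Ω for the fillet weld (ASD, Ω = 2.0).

R_n/Ω ≈ 53 kips

Effective throat t_e = 0.707 × 0.25 = 0.1767 in.
Total length L = 12.5 in; A_we = 0.1767 × 12.5 = 2.209 in².
F_nw = 0.6 F_EXX = 0.6 × 80 = 48 ksi.
R_n = 48 × 2.209 = 106.1 kips; R_n/Ω = 106.1/2.0 = 53.03 kips.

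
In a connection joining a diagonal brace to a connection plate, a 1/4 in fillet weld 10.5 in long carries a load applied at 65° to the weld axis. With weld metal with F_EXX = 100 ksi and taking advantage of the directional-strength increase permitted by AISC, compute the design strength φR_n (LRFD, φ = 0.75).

φR_n ≈ 120 kips

t_e = 0.707 × 0.25 = 0.1767 in; A_we = 0.1767 × 10.5 = 1.856 in².
Directional factor: 1.0 + 0.5 sin^1.5(65°) = 1.431.
F_nw = 0.6 × 100 × 1.431 = 85.88 ksi.
φR_n = 0.75 × 85.88 × 1.856 = 119.5 kips.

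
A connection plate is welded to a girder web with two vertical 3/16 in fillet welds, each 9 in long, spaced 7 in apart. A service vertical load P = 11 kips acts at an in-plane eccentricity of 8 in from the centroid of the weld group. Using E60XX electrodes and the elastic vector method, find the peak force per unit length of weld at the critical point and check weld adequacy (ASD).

E60XX → F_EXX = 60 ksi.
Total weld length L_w = 18 in. Treat welds as unit-width lines.
Polar moment about centroid: J = 2[d³/12 + d(b/2)²] = 2[9³/12 + 9×3.5²] = 342 in³.
Direct shear f_v = P/L_w = 11 / 18 = 0.6111 kip/in (vertical).
Torsion M = P·e = 11 × 8 = 88 kip·in.
Critical point at (x, y) = (3.5, 4.5) from centroid. f_tx = M·y/J = 1.158 kip/in; f_ty = M·x/J = 0.9006 kip/in.
Resultant f_max = √[f_tx² + (f_v + f_ty)²] = √[1.158² + (0.6111 + 0.9006)²] = 1.904 kip/in.
Capacity per unit length: r_n/Ω = (1/2.0) × 0.6 × 60 × (0.707 × 0.1875) = 2.386 kip/in.
1.904 ≤ 2.386 → adequate.

f_max ≈ 1.9 kip/in; adequate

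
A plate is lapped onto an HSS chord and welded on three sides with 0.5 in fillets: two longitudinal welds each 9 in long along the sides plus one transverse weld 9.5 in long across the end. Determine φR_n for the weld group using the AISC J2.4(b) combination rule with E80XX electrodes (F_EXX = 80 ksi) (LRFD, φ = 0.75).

φR_n ≈ 376 kips

t_e = 0.707 × 0.5 = 0.3535 in.
R_nwl = 0.6 × 80 × 0.3535 × 18 = 305.4 kips (longitudinal, 2 welds).
R_nwt = 0.6 × 80 × 0.3535 × 9.5 = 161.2 kips (transverse, base value).
(i) R_nwl + R_nwt = 466.6 kips; (ii) 0.85 R_nwl + 1.5 R_nwt = 501.4 kips.
R_n = max = 501.4 kips [governs: (ii)]; φR_n = 376.1 kips.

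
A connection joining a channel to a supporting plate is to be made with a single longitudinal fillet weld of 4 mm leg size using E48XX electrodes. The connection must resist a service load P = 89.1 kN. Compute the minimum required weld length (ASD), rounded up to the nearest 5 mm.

L = 220 mm

E48XX → F_EXX = 480 MPa.
Throat t_e = 0.707 × 4 = 2.828 mm.
r_n/Ω = (0.6 × 480 × 2.828) / 2.0 = 407.2 N/mm = 0.4072 kN/mm.
L_req = P / (r_n/Ω) = 89.1 / 0.4072 = 218.8 mm total.
Round up → use L = 220 mm.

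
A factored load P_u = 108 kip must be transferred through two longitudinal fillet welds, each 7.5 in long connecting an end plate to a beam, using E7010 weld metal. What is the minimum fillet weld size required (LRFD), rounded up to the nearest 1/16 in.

w = 3/8 in

E70XX → F_EXX = 70 ksi.
Total weld length L = 15 in.
Required throat t_e = P_u / (φ × 0.6 F_EXX × L) = 108 / (0.75 × 0.6 × 70 × 15) = 0.2286 in.
Required leg w = t_e / 0.707 = 0.3233 in → use 3/8 in.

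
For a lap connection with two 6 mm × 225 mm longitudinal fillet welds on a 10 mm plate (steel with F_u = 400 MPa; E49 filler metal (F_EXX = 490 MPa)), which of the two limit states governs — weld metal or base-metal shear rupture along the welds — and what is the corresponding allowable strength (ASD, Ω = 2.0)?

R_n/Ω ≈ 281 kN (weld metal governs)

t_e = 0.707 × 6 = 4.242 mm; L = 450 mm.
Weld metal: R_n/Ω = (1/2.0) × 0.6 × 490 × 4.242 × 450 × 10⁻³ = 280.6 kN.
Base metal (shear rupture): R_n/Ω = (1/2.0) × 0.6 × 400 × 10 × 450 × 10⁻³ = 540 kN.
Governing: weld metal.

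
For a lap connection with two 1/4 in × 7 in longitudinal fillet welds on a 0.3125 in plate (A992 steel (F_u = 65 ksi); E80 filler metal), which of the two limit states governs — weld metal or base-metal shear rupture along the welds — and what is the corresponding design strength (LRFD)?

E80XX → F_EXX = 80 ksi.
t_e = 0.707 × 0.25 = 0.1767 in; L = 14 in.
Weld metal: φR_n = 0.75 × 0.6 × 80 × 0.1767 × 14 = 89.08 kips.
Base metal (shear rupture): φR_n = 0.75 × 0.6 × 65 × 0.3125 × 14 = 128 kips.
Governing: weld metal.

φR_n ≈ 89.1 kips (weld metal governs)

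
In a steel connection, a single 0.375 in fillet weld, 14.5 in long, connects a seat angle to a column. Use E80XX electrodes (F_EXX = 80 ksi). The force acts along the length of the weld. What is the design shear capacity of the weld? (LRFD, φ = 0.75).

φR_n ≈ 138 kip

Effective throat t_e = 0.707 × 0.375 = 0.2651 in.
Total length L = 14.5 in; A_we = 0.2651 × 14.5 = 3.844 in².
F_nw = 0.6 F_EXX = 0.6 × 80 = 48 ksi.
φR_n = 0.75 × 48 × 3.844 = 138.4 kip.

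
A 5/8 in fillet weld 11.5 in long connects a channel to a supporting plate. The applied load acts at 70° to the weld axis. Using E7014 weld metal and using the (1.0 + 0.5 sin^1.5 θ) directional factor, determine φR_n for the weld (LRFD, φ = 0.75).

E70XX → F_EXX = 70 ksi.
t_e = 0.707 × 0.625 = 0.4419 in; A_we = 0.4419 × 11.5 = 5.082 in².
Directional factor: 1.0 + 0.5 sin^1.5(70°) = 1.455.
F_nw = 0.6 × 70 × 1.455 = 61.13 ksi.
φR_n = 0.75 × 61.13 × 5.082 = 233 kip.

φR_n ≈ 233 kip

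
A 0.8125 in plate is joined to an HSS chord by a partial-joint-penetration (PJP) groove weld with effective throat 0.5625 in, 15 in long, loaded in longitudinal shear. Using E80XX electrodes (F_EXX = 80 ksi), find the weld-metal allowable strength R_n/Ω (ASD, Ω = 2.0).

Effective throat (given) t_e = 0.5625 in.
A_we = 0.5625 × 15 = 8.438 in².
F_nw = 0.6 F_EXX = 48 ksi.
R_n/Ω = (48 × 8.438) / 2.0 = 202.5 kips.

R_n/Ω ≈ 202 kips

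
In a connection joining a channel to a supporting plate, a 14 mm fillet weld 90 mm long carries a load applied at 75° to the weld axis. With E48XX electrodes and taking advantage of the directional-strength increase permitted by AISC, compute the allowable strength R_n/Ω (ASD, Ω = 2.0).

R_n/Ω ≈ 189 kN

E48XX → F_EXX = 480 MPa.
t_e = 0.707 × 14 = 9.898 mm; A_we = 9.898 × 90 = 890.8 mm².
Directional factor: 1.0 + 0.5 sin^1.5(75°) = 1.475.
F_nw = 0.6 × 480 × 1.475 = 424.7 MPa.
R_n/Ω = (424.7 × 890.8) / 2.0 × 10⁻³ = 189.2 kN.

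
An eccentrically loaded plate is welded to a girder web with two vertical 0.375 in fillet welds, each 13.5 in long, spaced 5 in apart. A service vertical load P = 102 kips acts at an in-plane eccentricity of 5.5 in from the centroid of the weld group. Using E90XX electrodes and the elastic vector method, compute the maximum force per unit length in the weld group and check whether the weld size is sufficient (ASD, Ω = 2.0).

E90XX → F_EXX = 90 ksi.
Total weld length L_w = 27 in. Treat welds as unit-width lines.
Polar moment about centroid: J = 2[d³/12 + d(b/2)²] = 2[13.5³/12 + 13.5×2.5²] = 578.8 in³.
Direct shear f_v = P/L_w = 102 / 27 = 3.778 kip/in (vertical).
Torsion M = P·e = 102 × 5.5 = 561 kip·in.
Critical point at (x, y) = (2.5, 6.75) from centroid. f_tx = M·y/J = 6.542 kip/in; f_ty = M·x/J = 2.423 kip/in.
Resultant f_max = √[f_tx² + (f_v + f_ty)²] = √[6.542² + (3.778 + 2.423)²] = 9.014 kip/in.
Capacity per unit length: r_n/Ω = (1/2.0) × 0.6 × 90 × (0.707 × 0.375) = 7.158 kip/in.
9.014 > 7.158 → NOT adequate.

f_max ≈ 9.01 kip/in; NOT adequate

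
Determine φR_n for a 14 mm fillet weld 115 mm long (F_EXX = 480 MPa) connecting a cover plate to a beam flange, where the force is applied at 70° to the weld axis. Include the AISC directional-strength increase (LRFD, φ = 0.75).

φR_n ≈ 358 kN

t_e = 0.707 × 14 = 9.898 mm; A_we = 9.898 × 115 = 1138 mm².
Directional factor: 1.0 + 0.5 sin^1.5(70°) = 1.455.
F_nw = 0.6 × 480 × 1.455 = 419.2 MPa.
φR_n = 0.75 × 419.2 × 1138 × 10⁻³ = 357.8 kN.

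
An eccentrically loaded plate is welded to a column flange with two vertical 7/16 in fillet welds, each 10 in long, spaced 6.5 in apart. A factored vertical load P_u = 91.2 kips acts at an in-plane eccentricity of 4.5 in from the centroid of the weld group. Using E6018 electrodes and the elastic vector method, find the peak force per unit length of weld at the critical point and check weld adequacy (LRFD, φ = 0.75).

E60XX → F_EXX = 60 ksi.
Total weld length L_w = 20 in. Treat welds as unit-width lines.
Polar moment about centroid: J = 2[d³/12 + d(b/2)²] = 2[10³/12 + 10×3.25²] = 377.9 in³.
Direct shear f_v = P/L_w = 91.2 / 20 = 4.56 kip/in (vertical).
Torsion M = P·e = 91.2 × 4.5 = 410.4 kip·in.
Critical point at (x, y) = (3.25, 5) from centroid. f_tx = M·y/J = 5.43 kip/in; f_ty = M·x/J = 3.529 kip/in.
Resultant f_max = √[f_tx² + (f_v + f_ty)²] = √[5.43² + (4.56 + 3.529)²] = 9.743 kip/in.
Capacity per unit length: φr_n = 0.75 × 0.6 × 60 × (0.707 × 0.4375) = 8.351 kip/in.
9.743 > 8.351 → NOT adequate.

f_max ≈ 9.74 kip/in; NOT adequate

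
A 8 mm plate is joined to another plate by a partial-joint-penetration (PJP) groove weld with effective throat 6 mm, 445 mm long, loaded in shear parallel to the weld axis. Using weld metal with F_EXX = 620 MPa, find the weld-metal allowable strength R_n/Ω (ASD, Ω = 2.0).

R_n/Ω ≈ 497 kN

Effective throat (given) t_e = 6 mm.
A_we = 6 × 445 = 2670 mm².
F_nw = 0.6 F_EXX = 372 MPa.
R_n/Ω = (372 × 2670) / 2.0 × 10⁻³ = 496.6 kN.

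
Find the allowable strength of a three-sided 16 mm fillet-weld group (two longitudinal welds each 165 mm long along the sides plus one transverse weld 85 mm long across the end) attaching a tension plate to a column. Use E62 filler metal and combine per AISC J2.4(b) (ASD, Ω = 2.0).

R_n/Ω ≈ 873 kN

E62XX → F_EXX = 620 MPa.
t_e = 0.707 × 16 = 11.31 mm.
R_nwl = 0.6 × 620 × 11.31 × 330 × 10⁻³ = 1389 kN (longitudinal, 2 welds).
R_nwt = 0.6 × 620 × 11.31 × 85 × 10⁻³ = 357.7 kN (transverse, base value).
(i) R_nwl + R_nwt = 1746 kN; (ii) 0.85 R_nwl + 1.5 R_nwt = 1717 kN.
R_n = max = 1746 kN [governs: (i)]; R_n/Ω = 873.2 kN.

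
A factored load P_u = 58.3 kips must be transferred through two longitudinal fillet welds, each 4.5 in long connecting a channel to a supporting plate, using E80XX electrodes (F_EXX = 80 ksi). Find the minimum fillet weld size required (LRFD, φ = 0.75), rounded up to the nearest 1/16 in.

w = 5/16 in

Total weld length L = 9 in.
Required throat t_e = P_u / (φ × 0.6 F_EXX × L) = 58.3 / (0.75 × 0.6 × 80 × 9) = 0.1799 in.
Required leg w = t_e / 0.707 = 0.2545 in → use 5/16 in.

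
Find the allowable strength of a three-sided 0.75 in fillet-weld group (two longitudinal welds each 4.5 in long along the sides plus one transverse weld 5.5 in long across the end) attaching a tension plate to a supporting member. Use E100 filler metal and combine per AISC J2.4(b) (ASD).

R_n/Ω ≈ 253 kip

E100XX → F_EXX = 100 ksi.
t_e = 0.707 × 0.75 = 0.5302 in.
R_nwl = 0.6 × 100 × 0.5302 × 9 = 286.3 kip (longitudinal, 2 welds).
R_nwt = 0.6 × 100 × 0.5302 × 5.5 = 175 kip (transverse, base value).
(i) R_nwl + R_nwt = 461.3 kip; (ii) 0.85 R_nwl + 1.5 R_nwt = 505.9 kip.
R_n = max = 505.9 kip [governs: (ii)]; R_n/Ω = 252.9 kip.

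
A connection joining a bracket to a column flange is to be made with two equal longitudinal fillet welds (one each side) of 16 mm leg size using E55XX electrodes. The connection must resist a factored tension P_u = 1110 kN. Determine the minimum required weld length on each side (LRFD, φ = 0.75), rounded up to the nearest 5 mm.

L = 200 mm on each side

E55XX → F_EXX = 550 MPa.
Throat t_e = 0.707 × 16 = 11.31 mm.
φr_n = 0.75 × 0.6 × 550 × 11.31 × 10⁻³ = 2.8 kN/mm.
L_req = P_u / φr_n = 1110 / 2.8 = 396.5 mm total.
Per side: 396.5 / 2 = 198.2 mm.
Round up → use L = 200 mm on each side.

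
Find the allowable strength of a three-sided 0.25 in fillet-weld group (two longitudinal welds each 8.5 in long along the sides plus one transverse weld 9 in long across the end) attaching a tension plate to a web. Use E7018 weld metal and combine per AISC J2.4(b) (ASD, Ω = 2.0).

E70XX → F_EXX = 70 ksi.
t_e = 0.707 × 0.25 = 0.1767 in.
R_nwl = 0.6 × 70 × 0.1767 × 17 = 126.2 kips (longitudinal, 2 welds).
R_nwt = 0.6 × 70 × 0.1767 × 9 = 66.81 kips (transverse, base value).
(i) R_nwl + R_nwt = 193 kips; (ii) 0.85 R_nwl + 1.5 R_nwt = 207.5 kips.
R_n = max = 207.5 kips [governs: (ii)]; R_n/Ω = 103.7 kips.

R_n/Ω ≈ 104 kips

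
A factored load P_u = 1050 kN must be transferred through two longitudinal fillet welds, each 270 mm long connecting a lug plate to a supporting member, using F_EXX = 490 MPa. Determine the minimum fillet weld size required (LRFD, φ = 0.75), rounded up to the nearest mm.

Total weld length L = 540 mm.
Required throat t_e = P_u / (φ × 0.6 F_EXX × L) = 1050 / (0.75 × 0.6 × 490 × 540 × 10⁻³) = 8.818 mm.
Required leg w = t_e / 0.707 = 12.47 mm → use 13 mm.

w = 13 mm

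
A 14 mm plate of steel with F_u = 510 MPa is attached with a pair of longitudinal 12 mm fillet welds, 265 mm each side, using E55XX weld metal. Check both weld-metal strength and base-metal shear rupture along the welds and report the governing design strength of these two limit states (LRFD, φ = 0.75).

E55XX → F_EXX = 550 MPa.
t_e = 0.707 × 12 = 8.484 mm; L = 530 mm.
Weld metal: φR_n = 0.75 × 0.6 × 550 × 8.484 × 530 × 10⁻³ = 1113 kN.
Base metal (shear rupture): φR_n = 0.75 × 0.6 × 510 × 14 × 530 × 10⁻³ = 1703 kN.
Governing: weld metal.

φR_n ≈ 1110 kN (weld metal governs)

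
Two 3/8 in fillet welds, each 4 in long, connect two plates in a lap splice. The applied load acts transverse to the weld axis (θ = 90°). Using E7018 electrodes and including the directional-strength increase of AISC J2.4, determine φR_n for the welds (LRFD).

E70XX → F_EXX = 70 ksi.
t_e = 0.707 × 0.375 = 0.2651 in; A_we = 0.2651 × 8 = 2.121 in².
Directional factor: 1.0 + 0.5 sin^1.5(90°) = 1.5.
F_nw = 0.6 × 70 × 1.5 = 63 ksi.
φR_n = 0.75 × 63 × 2.121 = 100.2 kip.

φR_n ≈ 100 kip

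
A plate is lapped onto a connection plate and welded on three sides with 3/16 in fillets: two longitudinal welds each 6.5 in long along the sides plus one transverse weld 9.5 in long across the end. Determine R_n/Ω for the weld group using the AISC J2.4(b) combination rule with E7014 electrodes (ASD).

E70XX → F_EXX = 70 ksi.
t_e = 0.707 × 0.1875 = 0.1326 in.
R_nwl = 0.6 × 70 × 0.1326 × 13 = 72.38 kips (longitudinal, 2 welds).
R_nwt = 0.6 × 70 × 0.1326 × 9.5 = 52.89 kips (transverse, base value).
(i) R_nwl + R_nwt = 125.3 kips; (ii) 0.85 R_nwl + 1.5 R_nwt = 140.9 kips.
R_n = max = 140.9 kips [governs: (ii)]; R_n/Ω = 70.43 kips.

R_n/Ω ≈ 70.4 kips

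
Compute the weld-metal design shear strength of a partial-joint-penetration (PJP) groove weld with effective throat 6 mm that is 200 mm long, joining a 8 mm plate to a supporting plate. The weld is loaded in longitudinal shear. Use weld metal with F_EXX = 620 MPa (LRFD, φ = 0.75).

Effective throat (given) t_e = 6 mm.
A_we = 6 × 200 = 1200 mm².
F_nw = 0.6 F_EXX = 372 MPa.
φR_n = 0.75 × 372 × 1200 × 10⁻³ = 334.8 kN.

φR_n ≈ 335 kN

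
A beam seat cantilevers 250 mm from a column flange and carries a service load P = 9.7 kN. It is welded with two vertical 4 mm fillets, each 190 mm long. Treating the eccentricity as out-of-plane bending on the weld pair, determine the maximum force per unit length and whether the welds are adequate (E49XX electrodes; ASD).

E49XX → F_EXX = 490 MPa.
L_w = 2 × 190 = 380 mm; section modulus (unit throat) S = 2 × L²/6 = 12030 mm².
Direct shear f_v = P/L_w = 9.7×10³/380 = 25.53 N/mm.
Moment M = P × e = 9.7×10³ × 250 = 2425000 N·mm; bending f_b = M/S = 201.5 N/mm.
f_max = √(f_v² + f_b²) = √(25.53² + 201.5²) = 203.1 N/mm.
r_n/Ω = (1/2.0) × 0.6 × 490 × (0.707 × 4) = 415.7 N/mm → adequate.

f_max ≈ 203 N/mm; adequate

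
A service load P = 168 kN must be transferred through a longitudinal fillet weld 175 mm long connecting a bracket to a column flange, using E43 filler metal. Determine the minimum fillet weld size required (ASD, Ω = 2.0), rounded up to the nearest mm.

E43XX → F_EXX = 430 MPa.
Total weld length L = 175 mm.
Required throat t_e = P × Ω / (0.6 F_EXX × L) = 168 × 2.0 / (0.6 × 430 × 175 × 10⁻³) = 7.442 mm.
Required leg w = t_e / 0.707 = 10.53 mm → use 11 mm.

w = 11 mm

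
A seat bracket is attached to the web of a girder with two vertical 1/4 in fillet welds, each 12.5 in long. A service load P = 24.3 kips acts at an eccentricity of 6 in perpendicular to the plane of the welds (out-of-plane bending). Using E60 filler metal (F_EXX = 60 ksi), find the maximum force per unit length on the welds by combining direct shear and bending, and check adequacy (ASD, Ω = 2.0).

L_w = 2 × 12.5 = 25 in; section modulus (unit throat) S = 2 × L²/6 = 52.08 in².
Direct shear f_v = P/L_w = 24.3/25 = 0.972 kip/in.
Moment M = P × e = 24.3 × 6 = 145.8 kip·in; bending f_b = M/S = 2.799 kip/in.
f_max = √(f_v² + f_b²) = √(0.972² + 2.799²) = 2.963 kip/in.
r_n/Ω = (1/2.0) × 0.6 × 60 × (0.707 × 0.25) = 3.181 kip/in → adequate.

f_max ≈ 2.96 kip/in; adequate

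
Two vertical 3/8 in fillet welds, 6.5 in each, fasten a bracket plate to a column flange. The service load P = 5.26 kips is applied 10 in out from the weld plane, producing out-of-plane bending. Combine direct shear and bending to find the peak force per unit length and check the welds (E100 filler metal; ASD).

E100XX → F_EXX = 100 ksi.
L_w = 2 × 6.5 = 13 in; section modulus (unit throat) S = 2 × L²/6 = 14.08 in².
Direct shear f_v = P/L_w = 5.26/13 = 0.4046 kip/in.
Moment M = P × e = 5.26 × 10 = 52.6 kip·in; bending f_b = M/S = 3.735 kip/in.
f_max = √(f_v² + f_b²) = √(0.4046² + 3.735²) = 3.757 kip/in.
r_n/Ω = (1/2.0) × 0.6 × 100 × (0.707 × 0.375) = 7.954 kip/in → adequate.

f_max ≈ 3.76 kip/in; adequate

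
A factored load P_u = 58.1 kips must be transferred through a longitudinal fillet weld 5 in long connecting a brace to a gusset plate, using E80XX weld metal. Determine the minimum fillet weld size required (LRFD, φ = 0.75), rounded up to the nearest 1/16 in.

E80XX → F_EXX = 80 ksi.
Total weld length L = 5 in.
Required throat t_e = P_u / (φ × 0.6 F_EXX × L) = 58.1 / (0.75 × 0.6 × 80 × 5) = 0.3228 in.
Required leg w = t_e / 0.707 = 0.4565 in → use 1/2 in.

w = 1/2 in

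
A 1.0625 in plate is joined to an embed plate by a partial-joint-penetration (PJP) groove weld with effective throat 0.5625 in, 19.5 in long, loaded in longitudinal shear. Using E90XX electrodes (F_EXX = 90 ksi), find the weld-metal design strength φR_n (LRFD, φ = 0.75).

φR_n ≈ 444 kip

Effective throat (given) t_e = 0.5625 in.
A_we = 0.5625 × 19.5 = 10.97 in².
F_nw = 0.6 F_EXX = 54 ksi.
φR_n = 0.75 × 54 × 10.97 = 444.2 kip.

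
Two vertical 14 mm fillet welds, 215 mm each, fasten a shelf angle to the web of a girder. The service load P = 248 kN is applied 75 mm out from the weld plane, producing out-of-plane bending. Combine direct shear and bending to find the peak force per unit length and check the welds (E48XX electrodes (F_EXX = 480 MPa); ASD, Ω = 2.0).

L_w = 2 × 215 = 430 mm; section modulus (unit throat) S = 2 × L²/6 = 15410 mm².
Direct shear f_v = P/L_w = 248×10³/430 = 576.7 N/mm.
Moment M = P × e = 248×10³ × 75 = 18600000 N·mm; bending f_b = M/S = 1207 N/mm.
f_max = √(f_v² + f_b²) = √(576.7² + 1207²) = 1338 N/mm.
r_n/Ω = (1/2.0) × 0.6 × 480 × (0.707 × 14) = 1425 N/mm → adequate.

f_max ≈ 1340 N/mm; adequate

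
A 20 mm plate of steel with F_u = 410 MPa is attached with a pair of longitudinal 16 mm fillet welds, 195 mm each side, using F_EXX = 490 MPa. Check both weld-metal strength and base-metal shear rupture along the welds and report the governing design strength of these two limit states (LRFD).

φR_n ≈ 973 kN (weld metal governs)

t_e = 0.707 × 16 = 11.31 mm; L = 390 mm.
Weld metal: φR_n = 0.75 × 0.6 × 490 × 11.31 × 390 × 10⁻³ = 972.8 kN.
Base metal (shear rupture): φR_n = 0.75 × 0.6 × 410 × 20 × 390 × 10⁻³ = 1439 kN.
Governing: weld metal.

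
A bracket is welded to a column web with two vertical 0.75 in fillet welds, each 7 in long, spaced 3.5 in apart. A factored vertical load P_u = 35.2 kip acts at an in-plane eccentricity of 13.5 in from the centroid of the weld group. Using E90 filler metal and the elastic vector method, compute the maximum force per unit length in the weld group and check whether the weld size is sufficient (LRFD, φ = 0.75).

f_max ≈ 19.8 kip/in; adequate

E90XX → F_EXX = 90 ksi.
Total weld length L_w = 14 in. Treat welds as unit-width lines.
Polar moment about centroid: J = 2[d³/12 + d(b/2)²] = 2[7³/12 + 7×1.75²] = 100 in³.
Direct shear f_v = P/L_w = 35.2 / 14 = 2.514 kip/in (vertical).
Torsion M = P·e = 35.2 × 13.5 = 475.2 kip·in.
Critical point at (x, y) = (1.75, 3.5) from centroid. f_tx = M·y/J = 16.63 kip/in; f_ty = M·x/J = 8.313 kip/in.
Resultant f_max = √[f_tx² + (f_v + f_ty)²] = √[16.63² + (2.514 + 8.313)²] = 19.84 kip/in.
Capacity per unit length: φr_n = 0.75 × 0.6 × 90 × (0.707 × 0.75) = 21.48 kip/in.
19.84 ≤ 21.48 → adequate.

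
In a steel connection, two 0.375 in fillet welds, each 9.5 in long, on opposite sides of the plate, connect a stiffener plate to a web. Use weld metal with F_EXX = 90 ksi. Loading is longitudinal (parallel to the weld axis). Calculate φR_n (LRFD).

Effective throat t_e = 0.707 × 0.375 = 0.2651 in.
Total length L = 19 in; A_we = 0.2651 × 19 = 5.037 in².
F_nw = 0.6 F_EXX = 0.6 × 90 = 54 ksi.
φR_n = 0.75 × 54 × 5.037 = 204 kips.

φR_n ≈ 204 kips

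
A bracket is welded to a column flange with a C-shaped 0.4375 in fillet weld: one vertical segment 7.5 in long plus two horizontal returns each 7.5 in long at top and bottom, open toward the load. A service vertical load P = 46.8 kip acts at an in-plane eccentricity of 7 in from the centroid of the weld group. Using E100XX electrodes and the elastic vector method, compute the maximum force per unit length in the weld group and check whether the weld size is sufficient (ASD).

E100XX → F_EXX = 100 ksi.
Total weld length L_w = 22.5 in. Treat welds as unit-width lines.
Centroid: x̄ = 2×7.5×3.75 / 22.5 = 2.5 in from the vertical weld.
Polar moment about centroid: J = I_x + I_y = [7.5³/12 + 2×7.5×3.75²] + [7.5×2.5² + 2(7.5³/12 + 7.5×1.25²)] = 386.7 in³.
Direct shear f_v = P/L_w = 46.8 / 22.5 = 2.08 kip/in (vertical).
Torsion M = P·e = 46.8 × 7 = 327.6 kip·in.
Critical point at (x, y) = (5, 3.75) from centroid. f_tx = M·y/J = 3.177 kip/in; f_ty = M·x/J = 4.236 kip/in.
Resultant f_max = √[f_tx² + (f_v + f_ty)²] = √[3.177² + (2.08 + 4.236)²] = 7.07 kip/in.
Capacity per unit length: r_n/Ω = (1/2.0) × 0.6 × 100 × (0.707 × 0.4375) = 9.279 kip/in.
7.07 ≤ 9.279 → adequate.

f_max ≈ 7.07 kip/in; adequate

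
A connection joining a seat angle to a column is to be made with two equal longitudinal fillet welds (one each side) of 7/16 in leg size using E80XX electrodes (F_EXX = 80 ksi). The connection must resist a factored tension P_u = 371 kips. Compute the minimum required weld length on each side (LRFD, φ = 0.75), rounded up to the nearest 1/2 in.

L = 17 in on each side

Throat t_e = 0.707 × 0.4375 = 0.3093 in.
φr_n = 0.75 × 0.6 × 80 × 0.3093 = 11.14 kips/in.
L_req = P_u / φr_n = 371 / 11.14 = 33.32 in total.
Per side: 33.32 / 2 = 16.66 in.
Round up → use L = 17 in on each side.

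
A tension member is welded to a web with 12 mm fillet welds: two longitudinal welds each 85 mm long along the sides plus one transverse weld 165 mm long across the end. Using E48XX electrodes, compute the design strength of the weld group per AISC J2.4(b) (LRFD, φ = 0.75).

E48XX → F_EXX = 480 MPa.
t_e = 0.707 × 12 = 8.484 mm.
R_nwl = 0.6 × 480 × 8.484 × 170 × 10⁻³ = 415.4 kN (longitudinal, 2 welds).
R_nwt = 0.6 × 480 × 8.484 × 165 × 10⁻³ = 403.2 kN (transverse, base value).
(i) R_nwl + R_nwt = 818.5 kN; (ii) 0.85 R_nwl + 1.5 R_nwt = 957.8 kN.
R_n = max = 957.8 kN [governs: (ii)]; φR_n = 718.4 kN.

φR_n ≈ 718 kN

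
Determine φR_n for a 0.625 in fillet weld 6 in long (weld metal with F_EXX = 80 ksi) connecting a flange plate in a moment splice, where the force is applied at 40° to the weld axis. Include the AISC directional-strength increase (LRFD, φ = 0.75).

φR_n ≈ 120 kip

t_e = 0.707 × 0.625 = 0.4419 in; A_we = 0.4419 × 6 = 2.651 in².
Directional factor: 1.0 + 0.5 sin^1.5(40°) = 1.258.
F_nw = 0.6 × 80 × 1.258 = 60.37 ksi.
φR_n = 0.75 × 60.37 × 2.651 = 120 kip.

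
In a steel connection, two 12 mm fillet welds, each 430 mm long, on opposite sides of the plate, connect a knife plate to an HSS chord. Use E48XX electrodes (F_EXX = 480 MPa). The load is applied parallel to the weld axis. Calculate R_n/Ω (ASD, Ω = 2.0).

Effective throat t_e = 0.707 × 12 = 8.484 mm.
Total length L = 860 mm; A_we = 8.484 × 860 = 7296 mm².
F_nw = 0.6 F_EXX = 0.6 × 480 = 288 MPa.
R_n = 288 × 7296 × 10⁻³ = 2101 kN; R_n/Ω = 2101/2.0 = 1051 kN.

R_n/Ω ≈ 1050 kN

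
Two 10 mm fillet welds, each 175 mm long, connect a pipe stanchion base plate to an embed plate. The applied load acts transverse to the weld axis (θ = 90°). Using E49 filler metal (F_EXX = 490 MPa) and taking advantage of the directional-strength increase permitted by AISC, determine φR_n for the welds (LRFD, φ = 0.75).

t_e = 0.707 × 10 = 7.07 mm; A_we = 7.07 × 350 = 2474 mm².
Directional factor: 1.0 + 0.5 sin^1.5(90°) = 1.5.
F_nw = 0.6 × 490 × 1.5 = 441 MPa.
φR_n = 0.75 × 441 × 2474 × 10⁻³ = 818.4 kN.

φR_n ≈ 818 kN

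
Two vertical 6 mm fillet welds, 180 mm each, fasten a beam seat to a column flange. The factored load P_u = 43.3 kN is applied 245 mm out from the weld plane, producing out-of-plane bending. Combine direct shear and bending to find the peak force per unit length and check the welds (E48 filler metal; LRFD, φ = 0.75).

E48XX → F_EXX = 480 MPa.
L_w = 2 × 180 = 360 mm; section modulus (unit throat) S = 2 × L²/6 = 10800 mm².
Direct shear f_v = P/L_w = 43.3×10³/360 = 120.3 N/mm.
Moment M = P × e = 43.3×10³ × 245 = 10608000 N·mm; bending f_b = M/S = 982.3 N/mm.
f_max = √(f_v² + f_b²) = √(120.3² + 982.3²) = 989.6 N/mm.
φr_n = 0.75 × 0.6 × 480 × (0.707 × 6) = 916.3 N/mm → NOT adequate.

f_max ≈ 990 N/mm; NOT adequate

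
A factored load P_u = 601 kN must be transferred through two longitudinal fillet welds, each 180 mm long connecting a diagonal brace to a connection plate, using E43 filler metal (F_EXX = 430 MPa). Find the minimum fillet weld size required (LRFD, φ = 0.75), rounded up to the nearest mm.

w = 13 mm

Total weld length L = 360 mm.
Required throat t_e = P_u / (φ × 0.6 F_EXX × L) = 601 / (0.75 × 0.6 × 430 × 360 × 10⁻³) = 8.628 mm.
Required leg w = t_e / 0.707 = 12.2 mm → use 13 mm.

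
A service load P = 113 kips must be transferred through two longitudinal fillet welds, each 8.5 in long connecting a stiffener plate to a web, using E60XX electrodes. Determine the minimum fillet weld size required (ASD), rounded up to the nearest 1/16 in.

E60XX → F_EXX = 60 ksi.
Total weld length L = 17 in.
Required throat t_e = P × Ω / (0.6 F_EXX × L) = 113 × 2.0 / (0.6 × 60 × 17) = 0.3693 in.
Required leg w = t_e / 0.707 = 0.5223 in → use 9/16 in.

w = 9/16 in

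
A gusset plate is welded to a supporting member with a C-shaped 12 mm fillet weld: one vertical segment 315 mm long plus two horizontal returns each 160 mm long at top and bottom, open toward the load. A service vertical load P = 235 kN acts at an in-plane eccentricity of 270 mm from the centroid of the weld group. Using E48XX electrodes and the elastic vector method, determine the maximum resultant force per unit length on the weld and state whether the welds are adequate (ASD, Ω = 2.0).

E48XX → F_EXX = 480 MPa.
Total weld length L_w = 635 mm. Treat welds as unit-width lines.
Centroid: x̄ = 2×160×80 / 635 = 40.31 mm from the vertical weld.
Polar moment about centroid: J = I_x + I_y = [315³/12 + 2×160×157.5²] + [315×40.31² + 2(160³/12 + 160×39.69²)] = 12240000 mm³.
Direct shear f_v = P/L_w = 235×10³ / 635 = 370.1 N/mm (vertical).
Torsion M = P·e = 235×10³ × 270 = 63450000 N·mm.
Critical point at (x, y) = (119.7, 157.5) from centroid. f_tx = M·y/J = 816.4 N/mm; f_ty = M·x/J = 620.4 N/mm.
Resultant f_max = √[f_tx² + (f_v + f_ty)²] = √[816.4² + (370.1 + 620.4)²] = 1284 N/mm.
Capacity per unit length: r_n/Ω = (1/2.0) × 0.6 × 480 × (0.707 × 12) = 1222 N/mm.
1284 > 1222 → NOT adequate.

f_max ≈ 1280 N/mm; NOT adequate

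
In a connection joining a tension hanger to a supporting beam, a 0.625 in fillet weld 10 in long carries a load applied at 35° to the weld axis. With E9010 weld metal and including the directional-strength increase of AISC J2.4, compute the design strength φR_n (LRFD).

φR_n ≈ 218 kip

E90XX → F_EXX = 90 ksi.
t_e = 0.707 × 0.625 = 0.4419 in; A_we = 0.4419 × 10 = 4.419 in².
Directional factor: 1.0 + 0.5 sin^1.5(35°) = 1.217.
F_nw = 0.6 × 90 × 1.217 = 65.73 ksi.
φR_n = 0.75 × 65.73 × 4.419 = 217.8 kip.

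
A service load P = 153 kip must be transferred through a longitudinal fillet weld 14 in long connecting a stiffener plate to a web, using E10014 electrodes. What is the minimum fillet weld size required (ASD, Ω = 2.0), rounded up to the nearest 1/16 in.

E100XX → F_EXX = 100 ksi.
Total weld length L = 14 in.
Required throat t_e = P × Ω / (0.6 F_EXX × L) = 153 × 2.0 / (0.6 × 100 × 14) = 0.3643 in.
Required leg w = t_e / 0.707 = 0.5153 in → use 9/16 in.

w = 9/16 in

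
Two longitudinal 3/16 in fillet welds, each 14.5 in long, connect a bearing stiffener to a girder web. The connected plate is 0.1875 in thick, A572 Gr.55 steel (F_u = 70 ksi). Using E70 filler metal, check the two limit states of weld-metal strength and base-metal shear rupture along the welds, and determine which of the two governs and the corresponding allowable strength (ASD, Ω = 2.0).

E70XX → F_EXX = 70 ksi.
t_e = 0.707 × 0.1875 = 0.1326 in; L = 29 in.
Weld metal: R_n/Ω = (1/2.0) × 0.6 × 70 × 0.1326 × 29 = 80.73 kip.
Base metal (shear rupture): R_n/Ω = (1/2.0) × 0.6 × 70 × 0.1875 × 29 = 114.2 kip.
Governing: weld metal.

R_n/Ω ≈ 80.7 kip (weld metal governs)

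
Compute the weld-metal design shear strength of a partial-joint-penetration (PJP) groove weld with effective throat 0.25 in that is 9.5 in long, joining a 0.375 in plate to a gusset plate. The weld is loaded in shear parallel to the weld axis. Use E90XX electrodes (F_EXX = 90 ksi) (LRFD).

Effective throat (given) t_e = 0.25 in.
A_we = 0.25 × 9.5 = 2.375 in².
F_nw = 0.6 F_EXX = 54 ksi.
φR_n = 0.75 × 54 × 2.375 = 96.19 kip.

φR_n ≈ 96.2 kip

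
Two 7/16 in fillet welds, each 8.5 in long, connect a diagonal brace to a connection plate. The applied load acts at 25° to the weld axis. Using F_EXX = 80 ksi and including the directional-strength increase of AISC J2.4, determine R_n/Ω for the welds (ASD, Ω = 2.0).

t_e = 0.707 × 0.4375 = 0.3093 in; A_we = 0.3093 × 17 = 5.258 in².
Directional factor: 1.0 + 0.5 sin^1.5(25°) = 1.137.
F_nw = 0.6 × 80 × 1.137 = 54.59 ksi.
R_n/Ω = (54.59 × 5.258) / 2.0 = 143.5 kip.

R_n/Ω ≈ 144 kip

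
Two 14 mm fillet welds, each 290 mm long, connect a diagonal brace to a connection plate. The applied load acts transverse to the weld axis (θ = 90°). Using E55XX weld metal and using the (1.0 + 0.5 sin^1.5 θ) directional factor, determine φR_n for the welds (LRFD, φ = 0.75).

φR_n ≈ 2130 kN

E55XX → F_EXX = 550 MPa.
t_e = 0.707 × 14 = 9.898 mm; A_we = 9.898 × 580 = 5741 mm².
Directional factor: 1.0 + 0.5 sin^1.5(90°) = 1.5.
F_nw = 0.6 × 550 × 1.5 = 495 MPa.
φR_n = 0.75 × 495 × 5741 × 10⁻³ = 2131 kN.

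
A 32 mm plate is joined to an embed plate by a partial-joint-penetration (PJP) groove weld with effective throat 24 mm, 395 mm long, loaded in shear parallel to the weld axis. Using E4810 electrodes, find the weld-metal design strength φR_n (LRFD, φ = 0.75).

E48XX → F_EXX = 480 MPa.
Effective throat (given) t_e = 24 mm.
A_we = 24 × 395 = 9480 mm².
F_nw = 0.6 F_EXX = 288 MPa.
φR_n = 0.75 × 288 × 9480 × 10⁻³ = 2048 kN.

φR_n ≈ 2050 kN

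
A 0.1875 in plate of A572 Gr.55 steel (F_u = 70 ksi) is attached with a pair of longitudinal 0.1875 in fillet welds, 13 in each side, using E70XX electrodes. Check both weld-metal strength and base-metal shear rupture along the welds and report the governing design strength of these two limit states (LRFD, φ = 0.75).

φR_n ≈ 109 kip (weld metal governs)

E70XX → F_EXX = 70 ksi.
t_e = 0.707 × 0.1875 = 0.1326 in; L = 26 in.
Weld metal: φR_n = 0.75 × 0.6 × 70 × 0.1326 × 26 = 108.6 kip.
Base metal (shear rupture): φR_n = 0.75 × 0.6 × 70 × 0.1875 × 26 = 153.6 kip.
Governing: weld metal.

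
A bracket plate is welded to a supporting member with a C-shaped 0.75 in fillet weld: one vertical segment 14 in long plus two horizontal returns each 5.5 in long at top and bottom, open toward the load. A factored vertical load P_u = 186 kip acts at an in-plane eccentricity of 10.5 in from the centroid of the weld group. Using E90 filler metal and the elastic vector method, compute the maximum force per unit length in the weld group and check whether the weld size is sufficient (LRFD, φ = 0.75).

E90XX → F_EXX = 90 ksi.
Total weld length L_w = 25 in. Treat welds as unit-width lines.
Centroid: x̄ = 2×5.5×2.75 / 25 = 1.21 in from the vertical weld.
Polar moment about centroid: J = I_x + I_y = [14³/12 + 2×5.5×7²] + [14×1.21² + 2(5.5³/12 + 5.5×1.54²)] = 842 in³.
Direct shear f_v = P/L_w = 186 / 25 = 7.44 kip/in (vertical).
Torsion M = P·e = 186 × 10.5 = 1953 kip·in.
Critical point at (x, y) = (4.29, 7) from centroid. f_tx = M·y/J = 16.24 kip/in; f_ty = M·x/J = 9.951 kip/in.
Resultant f_max = √[f_tx² + (f_v + f_ty)²] = √[16.24² + (7.44 + 9.951)²] = 23.79 kip/in.
Capacity per unit length: φr_n = 0.75 × 0.6 × 90 × (0.707 × 0.75) = 21.48 kip/in.
23.79 > 21.48 → NOT adequate.

f_max ≈ 23.8 kip/in; NOT adequate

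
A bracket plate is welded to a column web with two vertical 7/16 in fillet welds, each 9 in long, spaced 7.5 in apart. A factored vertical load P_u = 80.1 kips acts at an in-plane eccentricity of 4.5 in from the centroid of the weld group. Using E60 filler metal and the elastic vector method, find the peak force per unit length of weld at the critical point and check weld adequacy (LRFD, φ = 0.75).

E60XX → F_EXX = 60 ksi.
Total weld length L_w = 18 in. Treat welds as unit-width lines.
Polar moment about centroid: J = 2[d³/12 + d(b/2)²] = 2[9³/12 + 9×3.75²] = 374.6 in³.
Direct shear f_v = P/L_w = 80.1 / 18 = 4.45 kip/in (vertical).
Torsion M = P·e = 80.1 × 4.5 = 360.45 kip·in.
Critical point at (x, y) = (3.75, 4.5) from centroid. f_tx = M·y/J = 4.33 kip/in; f_ty = M·x/J = 3.608 kip/in.
Resultant f_max = √[f_tx² + (f_v + f_ty)²] = √[4.33² + (4.45 + 3.608)²] = 9.148 kip/in.
Capacity per unit length: φr_n = 0.75 × 0.6 × 60 × (0.707 × 0.4375) = 8.351 kip/in.
9.148 > 8.351 → NOT adequate.

f_max ≈ 9.15 kip/in; NOT adequate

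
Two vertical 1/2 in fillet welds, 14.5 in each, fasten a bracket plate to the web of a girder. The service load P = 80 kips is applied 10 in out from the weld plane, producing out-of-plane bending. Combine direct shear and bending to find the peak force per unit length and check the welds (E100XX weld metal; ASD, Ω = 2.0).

E100XX → F_EXX = 100 ksi.
L_w = 2 × 14.5 = 29 in; section modulus (unit throat) S = 2 × L²/6 = 70.08 in².
Direct shear f_v = P/L_w = 80/29 = 2.759 kip/in.
Moment M = P × e = 80 × 10 = 800 kip·in; bending f_b = M/S = 11.41 kip/in.
f_max = √(f_v² + f_b²) = √(2.759² + 11.41²) = 11.74 kip/in.
r_n/Ω = (1/2.0) × 0.6 × 100 × (0.707 × 0.5) = 10.6 kip/in → NOT adequate.

f_max ≈ 11.7 kip/in; NOT adequate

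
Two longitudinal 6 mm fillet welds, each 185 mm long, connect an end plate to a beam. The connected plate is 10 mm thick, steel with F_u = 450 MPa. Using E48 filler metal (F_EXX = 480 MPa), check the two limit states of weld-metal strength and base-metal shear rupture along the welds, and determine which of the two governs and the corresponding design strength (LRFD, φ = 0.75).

φR_n ≈ 339 kN (weld metal governs)

t_e = 0.707 × 6 = 4.242 mm; L = 370 mm.
Weld metal: φR_n = 0.75 × 0.6 × 480 × 4.242 × 370 × 10⁻³ = 339 kN.
Base metal (shear rupture): φR_n = 0.75 × 0.6 × 450 × 10 × 370 × 10⁻³ = 749.2 kN.
Governing: weld metal.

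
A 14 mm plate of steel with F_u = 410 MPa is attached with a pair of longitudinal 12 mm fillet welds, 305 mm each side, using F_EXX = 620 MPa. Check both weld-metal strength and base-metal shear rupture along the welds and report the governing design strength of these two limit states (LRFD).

t_e = 0.707 × 12 = 8.484 mm; L = 610 mm.
Weld metal: φR_n = 0.75 × 0.6 × 620 × 8.484 × 610 × 10⁻³ = 1444 kN.
Base metal (shear rupture): φR_n = 0.75 × 0.6 × 410 × 14 × 610 × 10⁻³ = 1576 kN.
Governing: weld metal.

φR_n ≈ 1440 kN (weld metal governs)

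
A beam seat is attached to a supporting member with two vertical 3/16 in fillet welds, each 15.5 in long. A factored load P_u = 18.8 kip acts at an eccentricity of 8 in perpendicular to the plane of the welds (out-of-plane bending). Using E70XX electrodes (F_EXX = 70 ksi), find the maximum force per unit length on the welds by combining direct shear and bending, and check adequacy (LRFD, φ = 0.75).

f_max ≈ 1.97 kip/in; adequate

L_w = 2 × 15.5 = 31 in; section modulus (unit throat) S = 2 × L²/6 = 80.08 in².
Direct shear f_v = P/L_w = 18.8/31 = 0.6065 kip/in.
Moment M = P × e = 18.8 × 8 = 150.4 kip·in; bending f_b = M/S = 1.878 kip/in.
f_max = √(f_v² + f_b²) = √(0.6065² + 1.878²) = 1.974 kip/in.
φr_n = 0.75 × 0.6 × 70 × (0.707 × 0.1875) = 4.176 kip/in → adequate.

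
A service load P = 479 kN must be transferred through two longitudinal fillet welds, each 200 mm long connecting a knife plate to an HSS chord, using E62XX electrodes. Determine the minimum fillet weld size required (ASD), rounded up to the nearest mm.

E62XX → F_EXX = 620 MPa.
Total weld length L = 400 mm.
Required throat t_e = P × Ω / (0.6 F_EXX × L) = 479 × 2.0 / (0.6 × 620 × 400 × 10⁻³) = 6.438 mm.
Required leg w = t_e / 0.707 = 9.106 mm → use 10 mm.

w = 10 mm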